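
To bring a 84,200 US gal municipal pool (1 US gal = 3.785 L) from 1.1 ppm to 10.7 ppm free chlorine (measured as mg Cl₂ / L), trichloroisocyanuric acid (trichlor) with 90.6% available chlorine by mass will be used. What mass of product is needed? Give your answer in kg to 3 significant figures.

3.38 kg

Volume: 84,200 US gal × 3.785 L/gal = 318,697 L.
Chlorine deficit: 10.7 − 1.1 = 9.6 ppm = 9.6 mg/L as Cl₂.
Cl₂ equivalent needed: 9.6 mg/L × 318,697 L = 3,059,000 mg = 3059 g.
Product at 90.6% available chlorine: 3059 / 0.906 = 3377 g.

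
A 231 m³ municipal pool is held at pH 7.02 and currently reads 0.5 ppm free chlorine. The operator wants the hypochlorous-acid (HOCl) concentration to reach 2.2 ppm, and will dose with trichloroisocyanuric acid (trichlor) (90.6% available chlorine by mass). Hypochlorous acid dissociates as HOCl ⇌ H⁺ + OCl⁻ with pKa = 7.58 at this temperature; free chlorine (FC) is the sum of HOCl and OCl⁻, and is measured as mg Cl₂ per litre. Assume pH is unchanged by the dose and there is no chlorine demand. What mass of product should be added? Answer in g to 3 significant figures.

588 g

Volume: 231 m³ = 231,000 L.
[OCl⁻]/[HOCl] = 10^(pH − pKa) = 10^(7.02 − 7.58) = 0.2754; fraction as HOCl = 1/(1 + 0.2754) = 0.7841.
Free chlorine required for 2.2 ppm HOCl: 2.2 / 0.7841 = 2.806 ppm.
FC to add: 2.806 − 0.5 = 2.306 mg/L as Cl₂.
Cl₂ equivalent: 2.306 mg/L × 231,000 L = 532.7 g.
Product at 90.6% available Cl: 532.7 / 0.906 = 587.9 g.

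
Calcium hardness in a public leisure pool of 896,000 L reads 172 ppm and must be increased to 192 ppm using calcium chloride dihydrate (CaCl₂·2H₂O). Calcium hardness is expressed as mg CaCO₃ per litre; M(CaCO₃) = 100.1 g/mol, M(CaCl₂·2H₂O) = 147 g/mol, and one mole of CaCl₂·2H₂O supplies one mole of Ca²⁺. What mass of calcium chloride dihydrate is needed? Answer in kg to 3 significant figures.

26.3 kg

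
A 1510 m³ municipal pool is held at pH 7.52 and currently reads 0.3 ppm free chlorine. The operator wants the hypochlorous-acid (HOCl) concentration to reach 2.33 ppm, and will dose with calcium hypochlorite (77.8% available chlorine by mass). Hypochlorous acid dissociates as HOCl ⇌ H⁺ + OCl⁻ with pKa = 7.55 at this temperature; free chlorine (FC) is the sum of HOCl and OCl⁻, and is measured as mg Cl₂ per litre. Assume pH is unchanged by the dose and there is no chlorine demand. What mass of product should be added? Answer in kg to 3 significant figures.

8.16 kg

Volume: 1510 m³ = 1,510,000 L.
[OCl⁻]/[HOCl] = 10^(pH − pKa) = 10^(7.52 − 7.55) = 0.9333; fraction as HOCl = 1/(1 + 0.9333) = 0.5173.
Free chlorine required for 2.33 ppm HOCl: 2.33 / 0.5173 = 4.504 ppm.
FC to add: 4.504 − 0.3 = 4.204 mg/L as Cl₂.
Cl₂ equivalent: 4.204 mg/L × 1,510,000 L = 6349 g.
Product at 77.8% available Cl: 6349 / 0.778 = 8160 g.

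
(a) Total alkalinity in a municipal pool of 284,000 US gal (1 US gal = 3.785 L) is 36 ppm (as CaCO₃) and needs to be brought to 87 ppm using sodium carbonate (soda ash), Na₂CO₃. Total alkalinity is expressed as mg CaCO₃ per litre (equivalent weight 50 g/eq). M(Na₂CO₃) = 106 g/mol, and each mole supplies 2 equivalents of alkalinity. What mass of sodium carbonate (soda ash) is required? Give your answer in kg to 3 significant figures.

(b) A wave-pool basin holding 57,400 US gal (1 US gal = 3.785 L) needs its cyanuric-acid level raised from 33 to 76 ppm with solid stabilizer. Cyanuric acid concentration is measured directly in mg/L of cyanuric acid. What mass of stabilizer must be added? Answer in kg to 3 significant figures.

(a) 58.1 kg; (b) 9.34 kg

(a) Volume: 284,000 US gal × 3.785 L/gal = 1,074,940 L.
(a) Alkalinity to add: (87 − 36) = 51 mg/L as CaCO₃ × 1,074,940 L = 54,820 g as CaCO₃.
(a) Equivalents: 54,820 g ÷ 50 g/eq = 1096 eq.
(a) Each mole of Na₂CO₃ supplies 2 eq, so 1096 / 2 = 548.2 mol.
(a) Mass: 548.2 mol × 106 g/mol = 58,110 g.

(b) Volume: 57,400 US gal × 3.785 L/gal = 217,259 L.
(b) CYA to add: (76 − 33) = 43 mg/L × 217,259 L = 9342 g cyanuric acid.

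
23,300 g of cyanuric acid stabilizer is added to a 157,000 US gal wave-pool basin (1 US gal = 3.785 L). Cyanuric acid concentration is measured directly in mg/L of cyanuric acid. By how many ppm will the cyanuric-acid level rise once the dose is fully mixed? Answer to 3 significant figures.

39.2 ppm

Volume: 157,000 US gal × 3.785 L/gal = 594,245 L.
Rise: 23,300 g / 594,245 L × 1000 = 39.21 mg/L.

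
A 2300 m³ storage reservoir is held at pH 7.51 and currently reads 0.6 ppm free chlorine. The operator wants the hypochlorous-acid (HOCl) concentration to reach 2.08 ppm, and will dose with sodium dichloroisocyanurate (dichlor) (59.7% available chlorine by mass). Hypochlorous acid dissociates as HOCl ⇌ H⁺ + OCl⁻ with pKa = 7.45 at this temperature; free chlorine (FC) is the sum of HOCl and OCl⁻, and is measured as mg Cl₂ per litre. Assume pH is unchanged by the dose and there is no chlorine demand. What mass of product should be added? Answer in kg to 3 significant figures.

14.9 kg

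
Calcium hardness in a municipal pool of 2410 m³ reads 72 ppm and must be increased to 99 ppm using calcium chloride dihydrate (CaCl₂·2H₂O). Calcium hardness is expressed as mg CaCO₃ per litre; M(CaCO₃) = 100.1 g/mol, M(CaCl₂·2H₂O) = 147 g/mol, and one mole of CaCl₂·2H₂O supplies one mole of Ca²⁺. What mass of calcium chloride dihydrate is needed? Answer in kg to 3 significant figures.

95.6 kg

Volume: 2410 m³ = 2,410,000 L.
Hardness to add: (99 − 72) = 27 mg/L as CaCO₃ × 2,410,000 L = 65,070 g as CaCO₃.
Moles of Ca²⁺ (1 mol Ca²⁺ ≡ 1 mol CaCO₃): 65,070 / 100.1 g/mol = 650 mol.
Mass of CaCl₂·2H₂O: 650 × 147 = 95,560 g.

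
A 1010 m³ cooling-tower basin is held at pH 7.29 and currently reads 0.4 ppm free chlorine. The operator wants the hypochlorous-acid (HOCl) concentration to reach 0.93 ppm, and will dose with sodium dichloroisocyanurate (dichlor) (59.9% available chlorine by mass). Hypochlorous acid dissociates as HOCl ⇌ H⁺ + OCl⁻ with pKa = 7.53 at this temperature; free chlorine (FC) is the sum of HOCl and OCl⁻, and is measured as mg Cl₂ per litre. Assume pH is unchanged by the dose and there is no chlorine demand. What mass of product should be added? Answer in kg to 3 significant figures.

1.80 kg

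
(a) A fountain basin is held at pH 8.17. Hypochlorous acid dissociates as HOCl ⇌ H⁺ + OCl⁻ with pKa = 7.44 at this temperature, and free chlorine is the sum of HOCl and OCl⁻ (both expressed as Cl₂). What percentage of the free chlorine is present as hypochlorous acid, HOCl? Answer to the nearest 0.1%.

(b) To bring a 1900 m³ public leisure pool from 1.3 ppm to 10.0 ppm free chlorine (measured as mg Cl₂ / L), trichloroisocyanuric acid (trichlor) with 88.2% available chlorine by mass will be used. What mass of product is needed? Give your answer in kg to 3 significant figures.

(a) 15.7%; (b) 18.7 kg

(a) [OCl⁻]/[HOCl] = 10^(pH − pKa) = 10^(8.17 − 7.44) = 10^0.73 = 5.37.
(a) Fraction as HOCl = 1 / (1 + 5.37) = 0.157.

(b) Volume: 1900 m³ = 1,900,000 L.
(b) Chlorine deficit: 10.0 − 1.3 = 8.7 ppm = 8.7 mg/L as Cl₂.
(b) Cl₂ equivalent needed: 8.7 mg/L × 1,900,000 L = 16,530,000 mg = 16,530 g.
(b) Product at 88.2% available chlorine: 16,530 / 0.882 = 18,740 g.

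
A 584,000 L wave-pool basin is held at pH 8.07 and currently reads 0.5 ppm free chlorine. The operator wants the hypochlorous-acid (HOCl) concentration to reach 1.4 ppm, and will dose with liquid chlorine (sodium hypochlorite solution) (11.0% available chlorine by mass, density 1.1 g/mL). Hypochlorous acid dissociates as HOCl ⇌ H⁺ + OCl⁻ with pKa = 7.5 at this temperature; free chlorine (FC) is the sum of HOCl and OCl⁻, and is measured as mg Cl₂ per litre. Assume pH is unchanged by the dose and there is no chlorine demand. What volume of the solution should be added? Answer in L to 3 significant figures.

29.4 L

[OCl⁻]/[HOCl] = 10^(pH − pKa) = 10^(8.07 − 7.5) = 3.715; fraction as HOCl = 1/(1 + 3.715) = 0.2121.
Free chlorine required for 1.4 ppm HOCl: 1.4 / 0.2121 = 6.601 ppm.
FC to add: 6.601 − 0.5 = 6.101 mg/L as Cl₂.
Cl₂ equivalent: 6.101 mg/L × 584,000 L = 3563 g.
Product at 11.0% available Cl: 3563 / 0.11 = 32,390 g.
Volume: 32,390 g ÷ 1.1 g/mL = 29,450 mL.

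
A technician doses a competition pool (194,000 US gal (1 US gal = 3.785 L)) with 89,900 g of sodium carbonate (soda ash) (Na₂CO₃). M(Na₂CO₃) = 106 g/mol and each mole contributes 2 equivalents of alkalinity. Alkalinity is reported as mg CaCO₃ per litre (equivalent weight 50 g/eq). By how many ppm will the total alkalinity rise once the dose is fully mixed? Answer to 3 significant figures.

116 ppm

Volume: 194,000 US gal × 3.785 L/gal = 734,290 L.
Moles of Na₂CO₃: 89,900 g ÷ 106 g/mol = 848.1 mol → 1696 eq of alkalinity.
As CaCO₃: 1696 eq × 50 g/eq = 84,810 g.
Rise: 84,810 g / 734,290 L × 1000 = 115.5 mg/L.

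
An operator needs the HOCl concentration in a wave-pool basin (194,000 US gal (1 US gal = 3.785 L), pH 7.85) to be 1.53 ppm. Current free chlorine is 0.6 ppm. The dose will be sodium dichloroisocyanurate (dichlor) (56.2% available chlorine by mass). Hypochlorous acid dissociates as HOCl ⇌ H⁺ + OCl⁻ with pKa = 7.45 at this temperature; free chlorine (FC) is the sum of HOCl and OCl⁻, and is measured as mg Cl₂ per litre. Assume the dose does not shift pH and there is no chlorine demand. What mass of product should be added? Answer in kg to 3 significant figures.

Volume: 194,000 US gal × 3.785 L/gal = 734,290 L.
[OCl⁻]/[HOCl] = 10^(pH − pKa) = 10^(7.85 − 7.45) = 2.512; fraction as HOCl = 1/(1 + 2.512) = 0.2847.
Free chlorine required for 1.53 ppm HOCl: 1.53 / 0.2847 = 5.373 ppm.
FC to add: 5.373 − 0.6 = 4.773 mg/L as Cl₂.
Cl₂ equivalent: 4.773 mg/L × 734,290 L = 3505 g.
Product at 56.2% available Cl: 3505 / 0.562 = 6236 g.

6.24 kg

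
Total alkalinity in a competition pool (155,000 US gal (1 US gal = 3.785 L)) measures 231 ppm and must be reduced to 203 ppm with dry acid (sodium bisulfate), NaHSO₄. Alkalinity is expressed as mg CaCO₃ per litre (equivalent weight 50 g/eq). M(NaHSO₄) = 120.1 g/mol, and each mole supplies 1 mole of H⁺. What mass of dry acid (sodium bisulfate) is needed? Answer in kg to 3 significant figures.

39.5 kg

Volume: 155,000 US gal × 3.785 L/gal = 586,675 L.
Alkalinity to neutralize: (231 − 203) = 28 mg/L as CaCO₃ × 586,675 L = 16,430 g as CaCO₃.
Equivalents of H⁺ required: 16,430 ÷ 50 g/eq = 328.5 eq = 328.5 mol NaHSO₄.
Mass of NaHSO₄: 328.5 × 120.1 = 39,460 g.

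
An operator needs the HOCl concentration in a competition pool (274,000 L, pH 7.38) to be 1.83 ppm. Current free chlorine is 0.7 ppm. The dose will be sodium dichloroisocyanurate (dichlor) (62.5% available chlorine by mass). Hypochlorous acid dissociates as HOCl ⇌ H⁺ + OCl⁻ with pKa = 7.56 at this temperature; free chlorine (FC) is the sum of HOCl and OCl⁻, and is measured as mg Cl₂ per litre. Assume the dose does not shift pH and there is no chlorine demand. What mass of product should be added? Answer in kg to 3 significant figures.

1.03 kg

[OCl⁻]/[HOCl] = 10^(pH − pKa) = 10^(7.38 − 7.56) = 0.6607; fraction as HOCl = 1/(1 + 0.6607) = 0.6022.
Free chlorine required for 1.83 ppm HOCl: 1.83 / 0.6022 = 3.039 ppm.
FC to add: 3.039 − 0.7 = 2.339 mg/L as Cl₂.
Cl₂ equivalent: 2.339 mg/L × 274,000 L = 640.9 g.
Product at 62.5% available Cl: 640.9 / 0.625 = 1025 g.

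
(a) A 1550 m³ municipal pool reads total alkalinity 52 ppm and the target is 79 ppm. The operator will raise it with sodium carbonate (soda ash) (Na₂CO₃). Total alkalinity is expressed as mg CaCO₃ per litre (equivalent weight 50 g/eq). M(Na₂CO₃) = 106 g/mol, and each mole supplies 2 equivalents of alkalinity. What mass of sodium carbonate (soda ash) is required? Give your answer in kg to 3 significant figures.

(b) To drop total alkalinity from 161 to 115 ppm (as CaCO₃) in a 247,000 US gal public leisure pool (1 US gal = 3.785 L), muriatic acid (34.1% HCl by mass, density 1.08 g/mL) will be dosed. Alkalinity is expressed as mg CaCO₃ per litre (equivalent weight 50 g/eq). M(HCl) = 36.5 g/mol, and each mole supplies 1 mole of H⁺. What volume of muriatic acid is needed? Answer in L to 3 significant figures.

(a) 44.4 kg; (b) 85.2 L

(a) Volume: 1550 m³ = 1,550,000 L.
(a) Alkalinity to add: (79 − 52) = 27 mg/L as CaCO₃ × 1,550,000 L = 41,850 g as CaCO₃.
(a) Equivalents: 41,850 g ÷ 50 g/eq = 837 eq.
(a) Each mole of Na₂CO₃ supplies 2 eq, so 837 / 2 = 418.5 mol.
(a) Mass: 418.5 mol × 106 g/mol = 44,360 g.

(b) Volume: 247,000 US gal × 3.785 L/gal = 934,895 L.
(b) Alkalinity to neutralize: (161 − 115) = 46 mg/L as CaCO₃ × 934,895 L = 43,010 g as CaCO₃.
(b) Equivalents of H⁺ required: 43,010 ÷ 50 g/eq = 860.1 eq = 860.1 mol HCl.
(b) Mass of HCl: 860.1 × 36.5 = 31,390 g.
(b) Mass of 34.1% solution: 31,390 / 0.341 = 92,060 g.
(b) Volume: 92,060 g ÷ 1.08 g/mL = 85,240 mL.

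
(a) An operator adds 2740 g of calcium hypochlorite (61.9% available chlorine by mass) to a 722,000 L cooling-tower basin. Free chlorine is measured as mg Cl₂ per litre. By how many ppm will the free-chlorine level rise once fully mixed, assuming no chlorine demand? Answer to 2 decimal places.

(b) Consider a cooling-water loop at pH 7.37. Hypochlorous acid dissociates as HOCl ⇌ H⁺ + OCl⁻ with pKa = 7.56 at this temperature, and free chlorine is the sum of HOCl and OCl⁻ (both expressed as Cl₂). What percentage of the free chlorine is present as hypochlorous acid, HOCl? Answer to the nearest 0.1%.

(a) Available chlorine delivered: 2740 g × 0.619 = 1696 g as Cl₂.
(a) Concentration rise: 1696 g / 722,000 L = 2.349 mg/L = 2.35 ppm.

(b) [OCl⁻]/[HOCl] = 10^(pH − pKa) = 10^(7.37 − 7.56) = 10^-0.19 = 0.6457.
(b) Fraction as HOCl = 1 / (1 + 0.6457) = 0.6077.

(a) 2.35 ppm; (b) 60.8%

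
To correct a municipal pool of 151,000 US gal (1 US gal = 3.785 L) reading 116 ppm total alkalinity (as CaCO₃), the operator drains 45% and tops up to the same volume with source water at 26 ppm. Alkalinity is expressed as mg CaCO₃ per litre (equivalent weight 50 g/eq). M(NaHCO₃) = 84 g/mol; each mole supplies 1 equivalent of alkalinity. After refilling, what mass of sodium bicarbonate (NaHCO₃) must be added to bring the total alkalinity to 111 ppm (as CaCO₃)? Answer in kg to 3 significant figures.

34.1 kg

Volume: 151,000 US gal × 3.785 L/gal = 571,535 L.
After draining 45% and refilling: 116 × 0.55 + 26 × 0.45 = 75.5 ppm.
Deficit to target: 111 − 75.5 = 35.5 mg/L.
As CaCO₃: 35.5 mg/L × 571,535 L = 20,290 g; ÷ 50 g/eq ÷ 1 = 405.8 mol NaHCO₃.
Mass: 405.8 × 84 = 34,090 g.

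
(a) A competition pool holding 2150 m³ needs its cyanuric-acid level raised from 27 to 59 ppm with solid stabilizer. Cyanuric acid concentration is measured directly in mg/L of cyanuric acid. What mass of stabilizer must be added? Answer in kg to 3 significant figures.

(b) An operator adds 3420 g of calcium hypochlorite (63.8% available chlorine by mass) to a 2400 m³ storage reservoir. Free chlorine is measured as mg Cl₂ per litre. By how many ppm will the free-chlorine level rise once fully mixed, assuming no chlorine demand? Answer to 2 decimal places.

(a) Volume: 2150 m³ = 2,150,000 L.
(a) CYA to add: (59 − 27) = 32 mg/L × 2,150,000 L = 68,800 g cyanuric acid.

(b) Volume: 2400 m³ = 2,400,000 L.
(b) Available chlorine delivered: 3420 g × 0.638 = 2182 g as Cl₂.
(b) Concentration rise: 2182 g / 2,400,000 L = 0.9092 mg/L = 0.91 ppm.

(a) 68.8 kg; (b) 0.91 ppm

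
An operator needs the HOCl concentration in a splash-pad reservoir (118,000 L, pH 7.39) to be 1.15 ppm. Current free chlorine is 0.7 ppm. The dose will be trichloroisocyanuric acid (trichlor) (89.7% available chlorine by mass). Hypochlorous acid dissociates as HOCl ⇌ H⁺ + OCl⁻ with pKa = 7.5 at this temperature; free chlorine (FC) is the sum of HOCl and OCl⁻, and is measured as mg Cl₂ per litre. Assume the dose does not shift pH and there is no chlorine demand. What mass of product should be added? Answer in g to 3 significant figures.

[OCl⁻]/[HOCl] = 10^(pH − pKa) = 10^(7.39 − 7.5) = 0.7762; fraction as HOCl = 1/(1 + 0.7762) = 0.563.
Free chlorine required for 1.15 ppm HOCl: 1.15 / 0.563 = 2.043 ppm.
FC to add: 2.043 − 0.7 = 1.343 mg/L as Cl₂.
Cl₂ equivalent: 1.343 mg/L × 118,000 L = 158.4 g.
Product at 89.7% available Cl: 158.4 / 0.897 = 176.6 g.

177 g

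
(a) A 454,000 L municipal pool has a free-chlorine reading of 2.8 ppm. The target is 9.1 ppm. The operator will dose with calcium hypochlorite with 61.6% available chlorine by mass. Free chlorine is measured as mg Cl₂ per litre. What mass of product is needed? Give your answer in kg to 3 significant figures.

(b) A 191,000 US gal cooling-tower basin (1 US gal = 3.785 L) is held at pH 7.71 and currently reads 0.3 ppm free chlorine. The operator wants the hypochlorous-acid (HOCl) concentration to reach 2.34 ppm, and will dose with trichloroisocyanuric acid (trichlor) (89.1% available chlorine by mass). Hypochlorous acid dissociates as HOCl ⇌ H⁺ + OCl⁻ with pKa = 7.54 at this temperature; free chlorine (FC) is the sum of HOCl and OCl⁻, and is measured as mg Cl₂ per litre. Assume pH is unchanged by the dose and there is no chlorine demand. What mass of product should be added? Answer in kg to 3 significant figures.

(a) 4.64 kg; (b) 4.46 kg

(a) Chlorine deficit: 9.1 − 2.8 = 6.3 ppm = 6.3 mg/L as Cl₂.
(a) Cl₂ equivalent needed: 6.3 mg/L × 454,000 L = 2,860,000 mg = 2860 g.
(a) Product at 61.6% available chlorine: 2860 / 0.616 = 4643 g.

(b) Volume: 191,000 US gal × 3.785 L/gal = 722,935 L.
(b) [OCl⁻]/[HOCl] = 10^(pH − pKa) = 10^(7.71 − 7.54) = 1.479; fraction as HOCl = 1/(1 + 1.479) = 0.4034.
(b) Free chlorine required for 2.34 ppm HOCl: 2.34 / 0.4034 = 5.801 ppm.
(b) FC to add: 5.801 − 0.3 = 5.501 mg/L as Cl₂.
(b) Cl₂ equivalent: 5.501 mg/L × 722,935 L = 3977 g.
(b) Product at 89.1% available Cl: 3977 / 0.891 = 4463 g.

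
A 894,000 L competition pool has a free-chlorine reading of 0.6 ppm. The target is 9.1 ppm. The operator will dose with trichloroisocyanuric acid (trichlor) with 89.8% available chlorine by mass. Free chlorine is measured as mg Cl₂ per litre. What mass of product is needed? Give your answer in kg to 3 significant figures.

Chlorine deficit: 9.1 − 0.6 = 8.5 ppm = 8.5 mg/L as Cl₂.
Cl₂ equivalent needed: 8.5 mg/L × 894,000 L = 7,599,000 mg = 7599 g.
Product at 89.8% available chlorine: 7599 / 0.898 = 8462 g.

8.46 kg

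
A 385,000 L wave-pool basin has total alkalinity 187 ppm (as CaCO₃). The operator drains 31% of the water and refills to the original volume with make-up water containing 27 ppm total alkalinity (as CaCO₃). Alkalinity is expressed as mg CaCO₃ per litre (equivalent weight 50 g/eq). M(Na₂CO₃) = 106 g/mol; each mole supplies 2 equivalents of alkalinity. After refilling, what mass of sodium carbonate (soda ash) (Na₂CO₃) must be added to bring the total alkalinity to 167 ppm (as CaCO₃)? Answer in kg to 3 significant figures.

After draining 31% and refilling: 187 × 0.69 + 27 × 0.31 = 137.4 ppm.
Deficit to target: 167 − 137.4 = 29.6 mg/L.
As CaCO₃: 29.6 mg/L × 385,000 L = 11,400 g; ÷ 50 g/eq ÷ 2 = 114 mol Na₂CO₃.
Mass: 114 × 106 = 12,080 g.

12.1 kg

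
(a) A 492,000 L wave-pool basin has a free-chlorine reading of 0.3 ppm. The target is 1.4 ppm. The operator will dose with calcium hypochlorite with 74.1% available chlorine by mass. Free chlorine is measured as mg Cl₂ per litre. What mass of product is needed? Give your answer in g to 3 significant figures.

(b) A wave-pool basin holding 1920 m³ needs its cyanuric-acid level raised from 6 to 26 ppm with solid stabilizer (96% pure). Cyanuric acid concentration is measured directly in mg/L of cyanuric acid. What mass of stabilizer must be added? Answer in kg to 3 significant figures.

(a) Chlorine deficit: 1.4 − 0.3 = 1.1 ppm = 1.1 mg/L as Cl₂.
(a) Cl₂ equivalent needed: 1.1 mg/L × 492,000 L = 541,200 mg = 541.2 g.
(a) Product at 74.1% available chlorine: 541.2 / 0.741 = 730.4 g.

(b) Volume: 1920 m³ = 1,920,000 L.
(b) CYA to add: (26 − 6) = 20 mg/L × 1,920,000 L = 38,400 g cyanuric acid.
(b) At 96% purity: 38,400 / 0.96 = 40,000 g product.

(a) 730 g; (b) 40.0 kg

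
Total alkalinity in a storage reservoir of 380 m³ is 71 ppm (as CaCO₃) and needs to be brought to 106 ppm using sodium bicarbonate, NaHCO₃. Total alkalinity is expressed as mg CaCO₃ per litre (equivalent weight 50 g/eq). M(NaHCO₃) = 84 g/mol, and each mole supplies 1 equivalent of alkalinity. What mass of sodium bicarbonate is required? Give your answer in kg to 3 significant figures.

Volume: 380 m³ = 380,000 L.
Alkalinity to add: (106 − 71) = 35 mg/L as CaCO₃ × 380,000 L = 13,300 g as CaCO₃.
Equivalents: 13,300 g ÷ 50 g/eq = 266 eq.
NaHCO₃ supplies 1 eq per mole → 266 mol.
Mass: 266 mol × 84 g/mol = 22,340 g.

22.3 kg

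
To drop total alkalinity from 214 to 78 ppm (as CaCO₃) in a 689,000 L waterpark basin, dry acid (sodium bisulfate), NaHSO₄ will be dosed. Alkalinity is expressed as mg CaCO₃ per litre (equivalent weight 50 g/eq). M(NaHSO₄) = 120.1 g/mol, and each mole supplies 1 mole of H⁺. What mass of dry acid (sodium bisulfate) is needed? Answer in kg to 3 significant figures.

225 kg

Alkalinity to neutralize: (214 − 78) = 136 mg/L as CaCO₃ × 689,000 L = 93,700 g as CaCO₃.
Equivalents of H⁺ required: 93,700 ÷ 50 g/eq = 1874 eq = 1874 mol NaHSO₄.
Mass of NaHSO₄: 1874 × 120.1 = 225,100 g.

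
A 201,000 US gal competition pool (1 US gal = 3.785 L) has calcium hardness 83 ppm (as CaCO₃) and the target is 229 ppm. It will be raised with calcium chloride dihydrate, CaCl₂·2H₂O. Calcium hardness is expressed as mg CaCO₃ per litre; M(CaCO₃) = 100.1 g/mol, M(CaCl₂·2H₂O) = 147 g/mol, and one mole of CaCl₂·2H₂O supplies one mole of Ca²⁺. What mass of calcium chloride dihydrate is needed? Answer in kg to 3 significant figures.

163 kg

Volume: 201,000 US gal × 3.785 L/gal = 760,785 L.
Hardness to add: (229 − 83) = 146 mg/L as CaCO₃ × 760,785 L = 111,100 g as CaCO₃.
Moles of Ca²⁺ (1 mol Ca²⁺ ≡ 1 mol CaCO₃): 111,100 / 100.1 g/mol = 1110 mol.
Mass of CaCl₂·2H₂O: 1110 × 147 = 163,100 g.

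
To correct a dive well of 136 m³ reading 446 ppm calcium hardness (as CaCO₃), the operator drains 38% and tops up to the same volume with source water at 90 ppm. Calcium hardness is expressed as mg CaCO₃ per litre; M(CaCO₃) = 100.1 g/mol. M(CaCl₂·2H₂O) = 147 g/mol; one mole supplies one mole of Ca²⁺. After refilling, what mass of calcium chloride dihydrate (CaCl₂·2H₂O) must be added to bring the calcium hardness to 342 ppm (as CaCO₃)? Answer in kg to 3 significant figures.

6.25 kg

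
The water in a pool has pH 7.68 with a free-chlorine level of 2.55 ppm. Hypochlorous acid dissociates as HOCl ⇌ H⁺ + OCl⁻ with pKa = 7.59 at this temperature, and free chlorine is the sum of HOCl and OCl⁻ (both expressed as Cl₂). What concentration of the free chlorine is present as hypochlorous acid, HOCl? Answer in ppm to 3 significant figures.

[OCl⁻]/[HOCl] = 10^(pH − pKa) = 10^(7.68 − 7.59) = 10^0.09 = 1.23.
Fraction as HOCl = 1 / (1 + 1.23) = 0.4484.
HOCl = 0.4484 × 2.55 ppm = 1.143 ppm.

1.14 ppm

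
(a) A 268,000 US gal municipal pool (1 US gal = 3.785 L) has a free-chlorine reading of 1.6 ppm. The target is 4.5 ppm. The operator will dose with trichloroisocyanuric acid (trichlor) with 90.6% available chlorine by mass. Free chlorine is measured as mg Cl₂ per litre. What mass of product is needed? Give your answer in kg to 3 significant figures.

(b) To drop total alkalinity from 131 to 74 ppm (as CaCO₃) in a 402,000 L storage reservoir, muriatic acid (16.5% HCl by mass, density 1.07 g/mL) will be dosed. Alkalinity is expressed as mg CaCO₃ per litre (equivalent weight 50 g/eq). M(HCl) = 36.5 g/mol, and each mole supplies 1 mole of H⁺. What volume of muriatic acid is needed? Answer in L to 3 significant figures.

(a) Volume: 268,000 US gal × 3.785 L/gal = 1,014,380 L.
(a) Chlorine deficit: 4.5 − 1.6 = 2.9 ppm = 2.9 mg/L as Cl₂.
(a) Cl₂ equivalent needed: 2.9 mg/L × 1,014,380 L = 2,942,000 mg = 2942 g.
(a) Product at 90.6% available chlorine: 2942 / 0.906 = 3247 g.

(b) Alkalinity to neutralize: (131 − 74) = 57 mg/L as CaCO₃ × 402,000 L = 22,910 g as CaCO₃.
(b) Equivalents of H⁺ required: 22,910 ÷ 50 g/eq = 458.3 eq = 458.3 mol HCl.
(b) Mass of HCl: 458.3 × 36.5 = 16,730 g.
(b) Mass of 16.5% solution: 16,730 / 0.165 = 101,400 g.
(b) Volume: 101,400 g ÷ 1.07 g/mL = 94,740 mL.

(a) 3.25 kg; (b) 94.7 L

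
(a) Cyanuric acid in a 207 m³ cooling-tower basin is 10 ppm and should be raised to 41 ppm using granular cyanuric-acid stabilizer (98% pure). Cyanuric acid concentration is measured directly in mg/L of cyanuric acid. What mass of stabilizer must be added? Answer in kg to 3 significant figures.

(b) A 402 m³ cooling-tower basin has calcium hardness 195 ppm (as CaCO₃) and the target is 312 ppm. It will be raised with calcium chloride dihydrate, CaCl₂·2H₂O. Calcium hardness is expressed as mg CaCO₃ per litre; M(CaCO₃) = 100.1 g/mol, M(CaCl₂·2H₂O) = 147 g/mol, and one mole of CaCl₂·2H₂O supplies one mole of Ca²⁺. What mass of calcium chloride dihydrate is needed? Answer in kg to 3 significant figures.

(a) 6.55 kg; (b) 69.1 kg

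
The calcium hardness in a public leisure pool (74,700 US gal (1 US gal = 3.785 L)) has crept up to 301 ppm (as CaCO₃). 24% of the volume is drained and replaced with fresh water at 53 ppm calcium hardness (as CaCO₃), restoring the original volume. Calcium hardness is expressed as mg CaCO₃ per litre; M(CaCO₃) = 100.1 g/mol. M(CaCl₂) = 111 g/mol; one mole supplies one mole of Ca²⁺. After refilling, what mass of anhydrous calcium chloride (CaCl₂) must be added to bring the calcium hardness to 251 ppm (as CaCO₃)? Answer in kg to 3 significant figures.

2.98 kg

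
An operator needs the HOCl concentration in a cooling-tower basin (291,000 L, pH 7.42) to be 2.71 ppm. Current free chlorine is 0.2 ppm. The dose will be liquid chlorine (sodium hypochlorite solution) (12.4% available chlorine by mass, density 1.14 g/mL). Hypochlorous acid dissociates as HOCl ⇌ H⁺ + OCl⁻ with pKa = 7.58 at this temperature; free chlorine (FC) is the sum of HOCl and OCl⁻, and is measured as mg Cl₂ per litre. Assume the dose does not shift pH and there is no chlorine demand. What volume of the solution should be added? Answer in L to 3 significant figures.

9.03 L

[OCl⁻]/[HOCl] = 10^(pH − pKa) = 10^(7.42 − 7.58) = 0.6918; fraction as HOCl = 1/(1 + 0.6918) = 0.5911.
Free chlorine required for 2.71 ppm HOCl: 2.71 / 0.5911 = 4.585 ppm.
FC to add: 4.585 − 0.2 = 4.385 mg/L as Cl₂.
Cl₂ equivalent: 4.385 mg/L × 291,000 L = 1276 g.
Product at 12.4% available Cl: 1276 / 0.124 = 10,290 g.
Volume: 10,290 g ÷ 1.14 g/mL = 9027 mL.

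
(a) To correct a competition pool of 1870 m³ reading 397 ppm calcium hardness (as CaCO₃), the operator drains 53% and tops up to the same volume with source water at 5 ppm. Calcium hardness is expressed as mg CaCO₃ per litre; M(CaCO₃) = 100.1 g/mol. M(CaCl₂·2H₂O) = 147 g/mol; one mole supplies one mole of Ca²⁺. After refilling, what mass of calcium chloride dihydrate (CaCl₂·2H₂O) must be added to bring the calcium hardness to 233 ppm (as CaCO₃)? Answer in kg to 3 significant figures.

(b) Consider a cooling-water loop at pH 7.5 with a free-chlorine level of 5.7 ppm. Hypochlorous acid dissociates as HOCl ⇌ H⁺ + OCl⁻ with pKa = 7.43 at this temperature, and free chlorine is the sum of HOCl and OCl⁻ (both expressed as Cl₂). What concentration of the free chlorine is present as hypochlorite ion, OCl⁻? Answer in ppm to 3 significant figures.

(a) Volume: 1870 m³ = 1,870,000 L.
(a) After draining 53% and refilling: 397 × 0.47 + 5 × 0.53 = 189.24 ppm.
(a) Deficit to target: 233 − 189.24 = 43.76 mg/L.
(a) As CaCO₃: 43.76 mg/L × 1,870,000 L = 81,830 g; ÷ 100.1 = 817.5 mol Ca²⁺.
(a) Mass: 817.5 × 147 = 120,200 g.

(b) [OCl⁻]/[HOCl] = 10^(pH − pKa) = 10^(7.5 − 7.43) = 10^0.07 = 1.175.
(b) Fraction as HOCl = 1 / (1 + 1.175) = 0.4598.
(b) OCl⁻ = (1 − 0.4598) × 5.7 ppm = 3.079 ppm.

(a) 120 kg; (b) 3.08 ppm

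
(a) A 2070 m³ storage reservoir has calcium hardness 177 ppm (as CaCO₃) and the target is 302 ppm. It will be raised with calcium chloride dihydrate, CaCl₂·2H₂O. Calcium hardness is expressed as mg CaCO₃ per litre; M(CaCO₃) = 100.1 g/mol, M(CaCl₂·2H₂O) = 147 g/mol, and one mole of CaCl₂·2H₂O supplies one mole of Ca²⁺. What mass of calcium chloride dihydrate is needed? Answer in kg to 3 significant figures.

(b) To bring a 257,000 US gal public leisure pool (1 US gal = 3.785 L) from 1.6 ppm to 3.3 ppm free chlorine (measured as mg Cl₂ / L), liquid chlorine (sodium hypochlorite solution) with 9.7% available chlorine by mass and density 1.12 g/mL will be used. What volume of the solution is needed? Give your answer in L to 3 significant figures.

(a) 380 kg; (b) 15.2 L

(a) Volume: 2070 m³ = 2,070,000 L.
(a) Hardness to add: (302 − 177) = 125 mg/L as CaCO₃ × 2,070,000 L = 258,800 g as CaCO₃.
(a) Moles of Ca²⁺ (1 mol Ca²⁺ ≡ 1 mol CaCO₃): 258,800 / 100.1 g/mol = 2585 mol.
(a) Mass of CaCl₂·2H₂O: 2585 × 147 = 380,000 g.

(b) Volume: 257,000 US gal × 3.785 L/gal = 972,745 L.
(b) Chlorine deficit: 3.3 − 1.6 = 1.7 ppm = 1.7 mg/L as Cl₂.
(b) Cl₂ equivalent needed: 1.7 mg/L × 972,745 L = 1,654,000 mg = 1654 g.
(b) Product at 9.7% available chlorine: 1654 / 0.097 = 17,050 g.
(b) Volume at density 1.12 g/mL: 17,050 g ÷ 1.12 g/mL = 15,220 mL.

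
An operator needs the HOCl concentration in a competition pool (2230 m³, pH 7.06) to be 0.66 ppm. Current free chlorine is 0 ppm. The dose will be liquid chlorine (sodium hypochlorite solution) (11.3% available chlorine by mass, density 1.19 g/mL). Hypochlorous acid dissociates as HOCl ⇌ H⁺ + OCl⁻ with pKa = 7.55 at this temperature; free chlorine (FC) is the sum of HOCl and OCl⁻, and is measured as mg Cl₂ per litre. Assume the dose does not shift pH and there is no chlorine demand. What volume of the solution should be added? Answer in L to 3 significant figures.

Volume: 2230 m³ = 2,230,000 L.
[OCl⁻]/[HOCl] = 10^(pH − pKa) = 10^(7.06 − 7.55) = 0.3236; fraction as HOCl = 1/(1 + 0.3236) = 0.7555.
Free chlorine required for 0.66 ppm HOCl: 0.66 / 0.7555 = 0.8736 ppm.
FC to add: 0.8736 − 0 = 0.8736 mg/L as Cl₂.
Cl₂ equivalent: 0.8736 mg/L × 2,230,000 L = 1948 g.
Product at 11.3% available Cl: 1948 / 0.113 = 17,240 g.
Volume: 17,240 g ÷ 1.19 g/mL = 14,490 mL.

14.5 L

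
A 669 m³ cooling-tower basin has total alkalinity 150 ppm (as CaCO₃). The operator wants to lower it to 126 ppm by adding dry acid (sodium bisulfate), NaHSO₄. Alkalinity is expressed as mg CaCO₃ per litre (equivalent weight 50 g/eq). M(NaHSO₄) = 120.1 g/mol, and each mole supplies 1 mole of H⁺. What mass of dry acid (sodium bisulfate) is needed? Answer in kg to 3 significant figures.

38.6 kg

Volume: 669 m³ = 669,000 L.
Alkalinity to neutralize: (150 − 126) = 24 mg/L as CaCO₃ × 669,000 L = 16,060 g as CaCO₃.
Equivalents of H⁺ required: 16,060 ÷ 50 g/eq = 321.1 eq = 321.1 mol NaHSO₄.
Mass of NaHSO₄: 321.1 × 120.1 = 38,570 g.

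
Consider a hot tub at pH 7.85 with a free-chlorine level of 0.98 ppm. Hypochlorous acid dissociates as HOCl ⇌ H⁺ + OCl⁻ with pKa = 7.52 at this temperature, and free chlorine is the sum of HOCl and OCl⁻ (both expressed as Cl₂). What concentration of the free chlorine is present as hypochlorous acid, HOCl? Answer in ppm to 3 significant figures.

[OCl⁻]/[HOCl] = 10^(pH − pKa) = 10^(7.85 − 7.52) = 10^0.33 = 2.138.
Fraction as HOCl = 1 / (1 + 2.138) = 0.3187.
HOCl = 0.3187 × 0.98 ppm = 0.3123 ppm.

0.312 ppm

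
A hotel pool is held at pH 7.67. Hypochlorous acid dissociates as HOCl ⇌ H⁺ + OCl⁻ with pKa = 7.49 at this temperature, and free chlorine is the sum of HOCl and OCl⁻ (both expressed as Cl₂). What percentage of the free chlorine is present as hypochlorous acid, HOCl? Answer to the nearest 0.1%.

[OCl⁻]/[HOCl] = 10^(pH − pKa) = 10^(7.67 − 7.49) = 10^0.18 = 1.514.
Fraction as HOCl = 1 / (1 + 1.514) = 0.3978.

39.8%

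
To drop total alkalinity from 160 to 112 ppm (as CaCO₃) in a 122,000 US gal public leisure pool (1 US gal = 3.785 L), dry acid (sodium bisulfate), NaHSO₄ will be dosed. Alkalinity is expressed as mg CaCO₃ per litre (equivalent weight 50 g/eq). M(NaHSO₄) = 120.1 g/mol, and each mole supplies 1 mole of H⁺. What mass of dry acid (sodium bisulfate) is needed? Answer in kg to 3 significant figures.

53.2 kg

Volume: 122,000 US gal × 3.785 L/gal = 461,770 L.
Alkalinity to neutralize: (160 − 112) = 48 mg/L as CaCO₃ × 461,770 L = 22,160 g as CaCO₃.
Equivalents of H⁺ required: 22,160 ÷ 50 g/eq = 443.3 eq = 443.3 mol NaHSO₄.
Mass of NaHSO₄: 443.3 × 120.1 = 53,240 g.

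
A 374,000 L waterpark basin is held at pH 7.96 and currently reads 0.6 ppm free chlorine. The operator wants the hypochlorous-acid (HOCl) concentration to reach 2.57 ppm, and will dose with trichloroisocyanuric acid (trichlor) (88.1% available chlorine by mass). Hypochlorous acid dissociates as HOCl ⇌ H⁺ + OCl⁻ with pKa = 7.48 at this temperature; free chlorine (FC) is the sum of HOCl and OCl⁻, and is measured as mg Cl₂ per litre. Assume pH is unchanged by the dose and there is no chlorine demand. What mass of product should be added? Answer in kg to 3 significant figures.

[OCl⁻]/[HOCl] = 10^(pH − pKa) = 10^(7.96 − 7.48) = 3.02; fraction as HOCl = 1/(1 + 3.02) = 0.2488.
Free chlorine required for 2.57 ppm HOCl: 2.57 / 0.2488 = 10.33 ppm.
FC to add: 10.33 − 0.6 = 9.731 mg/L as Cl₂.
Cl₂ equivalent: 9.731 mg/L × 374,000 L = 3639 g.
Product at 88.1% available Cl: 3639 / 0.881 = 4131 g.

4.13 kg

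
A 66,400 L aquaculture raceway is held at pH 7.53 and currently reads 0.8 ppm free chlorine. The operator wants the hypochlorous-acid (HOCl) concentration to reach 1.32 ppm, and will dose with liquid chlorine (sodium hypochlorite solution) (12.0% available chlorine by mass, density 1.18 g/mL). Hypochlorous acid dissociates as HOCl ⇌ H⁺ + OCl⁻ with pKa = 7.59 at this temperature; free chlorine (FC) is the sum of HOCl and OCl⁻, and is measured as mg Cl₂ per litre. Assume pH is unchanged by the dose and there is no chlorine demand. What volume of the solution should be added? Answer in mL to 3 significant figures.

[OCl⁻]/[HOCl] = 10^(pH − pKa) = 10^(7.53 − 7.59) = 0.871; fraction as HOCl = 1/(1 + 0.871) = 0.5345.
Free chlorine required for 1.32 ppm HOCl: 1.32 / 0.5345 = 2.47 ppm.
FC to add: 2.47 − 0.8 = 1.67 mg/L as Cl₂.
Cl₂ equivalent: 1.67 mg/L × 66,400 L = 110.9 g.
Product at 12.0% available Cl: 110.9 / 0.12 = 923.9 g.
Volume: 923.9 g ÷ 1.18 g/mL = 783 mL.

783 mL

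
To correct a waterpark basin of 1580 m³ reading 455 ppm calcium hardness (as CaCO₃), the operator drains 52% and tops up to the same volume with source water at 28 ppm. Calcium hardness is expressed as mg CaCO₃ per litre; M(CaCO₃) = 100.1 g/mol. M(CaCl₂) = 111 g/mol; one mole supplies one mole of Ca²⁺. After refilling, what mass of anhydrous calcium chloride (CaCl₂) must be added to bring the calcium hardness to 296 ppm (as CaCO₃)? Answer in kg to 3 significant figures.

Volume: 1580 m³ = 1,580,000 L.
After draining 52% and refilling: 455 × 0.48 + 28 × 0.52 = 232.96 ppm.
Deficit to target: 296 − 232.96 = 63.04 mg/L.
As CaCO₃: 63.04 mg/L × 1,580,000 L = 99,600 g; ÷ 100.1 = 995 mol Ca²⁺.
Mass: 995 × 111 = 110,400 g.

110 kg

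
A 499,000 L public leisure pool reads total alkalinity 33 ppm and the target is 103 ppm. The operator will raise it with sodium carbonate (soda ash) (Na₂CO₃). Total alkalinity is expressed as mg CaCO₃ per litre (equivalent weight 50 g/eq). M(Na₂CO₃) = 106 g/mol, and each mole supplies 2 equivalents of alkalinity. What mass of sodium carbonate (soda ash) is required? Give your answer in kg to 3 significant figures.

Alkalinity to add: (103 − 33) = 70 mg/L as CaCO₃ × 499,000 L = 34,930 g as CaCO₃.
Equivalents: 34,930 g ÷ 50 g/eq = 698.6 eq.
Each mole of Na₂CO₃ supplies 2 eq, so 698.6 / 2 = 349.3 mol.
Mass: 349.3 mol × 106 g/mol = 37,030 g.

37.0 kg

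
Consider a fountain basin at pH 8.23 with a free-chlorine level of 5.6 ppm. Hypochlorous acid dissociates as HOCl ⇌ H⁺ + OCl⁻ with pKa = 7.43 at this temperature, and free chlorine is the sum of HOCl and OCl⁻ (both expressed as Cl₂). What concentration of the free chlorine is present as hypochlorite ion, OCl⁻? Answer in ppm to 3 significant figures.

[OCl⁻]/[HOCl] = 10^(pH − pKa) = 10^(8.23 − 7.43) = 10^0.80 = 6.31.
Fraction as HOCl = 1 / (1 + 6.31) = 0.1368.
OCl⁻ = (1 − 0.1368) × 5.6 ppm = 4.834 ppm.

4.83 ppm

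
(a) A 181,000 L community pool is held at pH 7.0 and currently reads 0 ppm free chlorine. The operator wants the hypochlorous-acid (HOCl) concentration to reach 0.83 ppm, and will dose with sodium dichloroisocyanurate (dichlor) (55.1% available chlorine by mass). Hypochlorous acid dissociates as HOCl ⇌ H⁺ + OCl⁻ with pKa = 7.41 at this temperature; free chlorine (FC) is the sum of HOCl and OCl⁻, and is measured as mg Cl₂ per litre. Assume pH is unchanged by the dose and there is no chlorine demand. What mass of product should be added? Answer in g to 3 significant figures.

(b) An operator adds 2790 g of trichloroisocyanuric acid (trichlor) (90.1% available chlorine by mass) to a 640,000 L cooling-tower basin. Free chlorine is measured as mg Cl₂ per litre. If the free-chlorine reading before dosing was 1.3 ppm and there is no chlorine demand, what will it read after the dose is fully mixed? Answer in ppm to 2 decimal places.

(a) [OCl⁻]/[HOCl] = 10^(pH − pKa) = 10^(7.0 − 7.41) = 0.389; fraction as HOCl = 1/(1 + 0.389) = 0.7199.
(a) Free chlorine required for 0.83 ppm HOCl: 0.83 / 0.7199 = 1.153 ppm.
(a) FC to add: 1.153 − 0 = 1.153 mg/L as Cl₂.
(a) Cl₂ equivalent: 1.153 mg/L × 181,000 L = 208.7 g.
(a) Product at 55.1% available Cl: 208.7 / 0.551 = 378.7 g.

(b) Available chlorine delivered: 2790 g × 0.901 = 2514 g as Cl₂.
(b) Concentration rise: 2514 g / 640,000 L = 3.928 mg/L = 3.93 ppm.
(b) Final FC: 1.3 + 3.93 = 5.23 ppm.

(a) 379 g; (b) 5.23 ppm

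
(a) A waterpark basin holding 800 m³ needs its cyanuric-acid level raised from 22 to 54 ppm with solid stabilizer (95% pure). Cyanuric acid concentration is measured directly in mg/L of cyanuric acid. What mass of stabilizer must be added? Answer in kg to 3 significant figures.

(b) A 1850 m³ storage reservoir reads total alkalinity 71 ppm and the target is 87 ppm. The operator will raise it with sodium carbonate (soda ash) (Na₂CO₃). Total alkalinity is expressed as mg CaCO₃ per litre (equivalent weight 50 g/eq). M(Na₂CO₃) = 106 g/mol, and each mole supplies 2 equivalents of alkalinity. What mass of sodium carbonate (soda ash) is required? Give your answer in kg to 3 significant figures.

(a) 26.9 kg; (b) 31.4 kg

(a) Volume: 800 m³ = 800,000 L.
(a) CYA to add: (54 − 22) = 32 mg/L × 800,000 L = 25,600 g cyanuric acid.
(a) At 95% purity: 25,600 / 0.95 = 26,950 g product.

(b) Volume: 1850 m³ = 1,850,000 L.
(b) Alkalinity to add: (87 − 71) = 16 mg/L as CaCO₃ × 1,850,000 L = 29,600 g as CaCO₃.
(b) Equivalents: 29,600 g ÷ 50 g/eq = 592 eq.
(b) Each mole of Na₂CO₃ supplies 2 eq, so 592 / 2 = 296 mol.
(b) Mass: 296 mol × 106 g/mol = 31,380 g.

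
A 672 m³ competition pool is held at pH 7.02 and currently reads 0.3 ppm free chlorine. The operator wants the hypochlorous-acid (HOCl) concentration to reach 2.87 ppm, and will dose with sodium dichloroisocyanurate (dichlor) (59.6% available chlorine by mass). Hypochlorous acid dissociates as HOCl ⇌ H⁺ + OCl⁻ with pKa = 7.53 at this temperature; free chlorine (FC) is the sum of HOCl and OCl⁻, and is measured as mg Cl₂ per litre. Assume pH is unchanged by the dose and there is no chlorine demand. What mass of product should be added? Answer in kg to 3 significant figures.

3.90 kg

Volume: 672 m³ = 672,000 L.
[OCl⁻]/[HOCl] = 10^(pH − pKa) = 10^(7.02 − 7.53) = 0.309; fraction as HOCl = 1/(1 + 0.309) = 0.7639.
Free chlorine required for 2.87 ppm HOCl: 2.87 / 0.7639 = 3.757 ppm.
FC to add: 3.757 − 0.3 = 3.457 mg/L as Cl₂.
Cl₂ equivalent: 3.457 mg/L × 672,000 L = 2323 g.
Product at 59.6% available Cl: 2323 / 0.596 = 3898 g.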